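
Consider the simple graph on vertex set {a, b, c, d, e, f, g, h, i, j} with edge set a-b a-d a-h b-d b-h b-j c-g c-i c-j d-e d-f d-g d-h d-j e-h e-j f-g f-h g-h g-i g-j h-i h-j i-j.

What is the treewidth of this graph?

3

A width-3 tree decomposition is:
Bags: B1 = {d, g, h, j}  B2 = {b, d, h, j}  B3 = {d, e, h, j}  B4 = {g, h, i, j}  B5 = {a, b, d, h}  B6 = {c, g, i, j}  B7 = {d, f, g, h}
Tree: B1–B2, B1–B3, B1–B4, B2–B5, B4–B6, B1–B7
Every bag has size at most 4, so the width is 4 − 1 = 3 and tw(G) ≤ 3. On the other hand G contains the 4-clique {a, b, d, h}. A clique must lie in a single bag of any decomposition, so no decomposition can have width below 3. Combining the bounds, tw(G) = 3.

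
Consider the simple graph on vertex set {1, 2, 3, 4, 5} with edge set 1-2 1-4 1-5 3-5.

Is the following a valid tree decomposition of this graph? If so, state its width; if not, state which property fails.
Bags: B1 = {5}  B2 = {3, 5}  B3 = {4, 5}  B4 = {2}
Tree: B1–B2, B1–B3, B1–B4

A tree decomposition must satisfy three properties: every vertex lies in some bag; for every edge, both endpoints lie together in some bag; and for every vertex, the bags containing it form a connected subtree. Here vertex 1 appears in no bag, so the decomposition is invalid.

No — vertex 1 appears in no bag.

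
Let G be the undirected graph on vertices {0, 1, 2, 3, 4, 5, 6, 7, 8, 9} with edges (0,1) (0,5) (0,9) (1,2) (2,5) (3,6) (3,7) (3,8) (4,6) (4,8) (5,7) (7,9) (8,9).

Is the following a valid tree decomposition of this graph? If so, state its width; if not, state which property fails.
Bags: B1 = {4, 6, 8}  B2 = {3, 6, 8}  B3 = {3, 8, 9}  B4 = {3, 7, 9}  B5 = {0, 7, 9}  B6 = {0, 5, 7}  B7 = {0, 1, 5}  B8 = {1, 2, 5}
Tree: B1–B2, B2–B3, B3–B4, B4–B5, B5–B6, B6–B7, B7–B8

Every vertex of G appears in some bag (union = {0, 1, 2, 3, 4, 5, 6, 7, 8, 9}); every edge is covered by a bag; and for each vertex v the set of bags containing v is connected in the bag tree. The decomposition is therefore valid. The largest bag has 3 vertices, so the width is 2.

Yes; width 2.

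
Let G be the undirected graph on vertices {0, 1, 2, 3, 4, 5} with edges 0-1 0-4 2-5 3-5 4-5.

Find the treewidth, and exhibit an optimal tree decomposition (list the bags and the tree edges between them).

The largest bag has 2 vertices, giving width 1; this decomposition certifies tw(G) ≤ 1. Any graph with an edge has treewidth ≥ 1, and G has the edge 4–5. Therefore the treewidth is 1.

Treewidth 1.
One such decomposition:
Bags: B1 = {4, 5}  B2 = {0, 4}  B3 = {3, 5}  B4 = {2, 5}  B5 = {0, 1}
Tree: B1–B2, B1–B3, B1–B4, B2–B5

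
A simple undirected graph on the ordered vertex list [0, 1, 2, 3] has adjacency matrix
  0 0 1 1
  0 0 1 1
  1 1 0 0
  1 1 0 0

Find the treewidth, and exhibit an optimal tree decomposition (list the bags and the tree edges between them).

Treewidth 2.
One optimal decomposition is:
Bags: B1 = {0, 2, 3}  B2 = {1, 2, 3}
Tree: B1–B2

Each bag holds 3 vertices, so the decomposition has width 2, which upper-bounds the treewidth. Since 2–0–3–1–2 is a cycle in G, G is not acyclic. Forests are exactly the graphs of treewidth ≤ 1, so tw(G) ≥ 2. Hence tw(G) = 2 exactly.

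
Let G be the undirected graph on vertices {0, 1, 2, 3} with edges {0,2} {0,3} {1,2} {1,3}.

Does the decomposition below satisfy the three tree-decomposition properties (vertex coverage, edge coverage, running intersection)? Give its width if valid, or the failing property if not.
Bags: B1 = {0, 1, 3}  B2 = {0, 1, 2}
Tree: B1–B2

Yes; width 2.

Checking the three conditions: (i) the bags cover all of {0, 1, 2, 3}; (ii) for each edge, some bag contains both endpoints; (iii) the bags containing any fixed vertex form a subtree. All hold, so the decomposition is valid with width 3 − 1 = 2.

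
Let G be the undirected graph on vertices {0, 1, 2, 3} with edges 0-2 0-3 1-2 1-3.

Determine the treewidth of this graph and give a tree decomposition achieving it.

Treewidth 2.
Bags: B1 = {0, 2, 3}  B2 = {1, 2, 3}
Tree: B1–B2

Each bag holds 3 vertices, so the decomposition has width 2, which upper-bounds the treewidth. The edges 3–0–2–1–3 form a cycle, so G is not a tree and its treewidth is at least 2. The upper and lower bounds meet at 2, so that is the treewidth.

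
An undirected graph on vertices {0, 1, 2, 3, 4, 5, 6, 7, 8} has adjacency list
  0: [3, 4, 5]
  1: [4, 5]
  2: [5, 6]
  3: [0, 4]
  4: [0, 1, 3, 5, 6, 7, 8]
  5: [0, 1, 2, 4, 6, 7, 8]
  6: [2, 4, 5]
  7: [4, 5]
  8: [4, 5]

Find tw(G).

A width-2 tree decomposition is:
Bags: B1 = {4, 5, 8}  B2 = {4, 5, 6}  B3 = {1, 4, 5}  B4 = {0, 4, 5}  B5 = {2, 5, 6}  B6 = {0, 3, 4}  B7 = {4, 5, 7}
Tree: B1–B2, B1–B3, B1–B4, B2–B5, B4–B6, B4–B7
The largest bag has 3 vertices, giving width 2; this decomposition certifies tw(G) ≤ 2. Conversely, {2, 5, 6} is a clique of size 3, and the vertices of any clique must share a bag in every tree decomposition; so some bag has ≥ 3 vertices and tw(G) ≥ 2. Combining the bounds, tw(G) = 2.

2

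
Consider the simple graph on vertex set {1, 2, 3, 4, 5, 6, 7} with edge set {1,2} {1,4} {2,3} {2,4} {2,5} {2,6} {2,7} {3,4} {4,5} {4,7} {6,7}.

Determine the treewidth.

A width-2 tree decomposition is:
Bags: B1 = {2, 4, 7}  B2 = {1, 2, 4}  B3 = {2, 6, 7}  B4 = {2, 4, 5}  B5 = {2, 3, 4}
Tree: B1–B2, B1–B3, B2–B4, B4–B5
Each bag holds 3 vertices, so the decomposition has width 2, which upper-bounds the treewidth. On the other hand G contains the 3-clique {1, 2, 4}. A clique must lie in a single bag of any decomposition, so no decomposition can have width below 2. Hence tw(G) = 2 exactly.

2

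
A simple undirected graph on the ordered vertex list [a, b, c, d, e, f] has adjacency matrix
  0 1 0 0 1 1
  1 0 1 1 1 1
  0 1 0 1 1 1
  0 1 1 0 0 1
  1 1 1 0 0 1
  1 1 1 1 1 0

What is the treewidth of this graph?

3

A width-3 tree decomposition is:
Bags: B1 = {b, c, d, f}  B2 = {b, c, e, f}  B3 = {a, b, e, f}
Tree: B1–B2, B2–B3
The largest bag has 4 vertices, giving width 3; this decomposition certifies tw(G) ≤ 3. For the lower bound, the 4 vertices {b, c, d, f} are pairwise adjacent, and any tree decomposition puts a clique entirely inside one bag — forcing width ≥ 3. Therefore the treewidth is 3.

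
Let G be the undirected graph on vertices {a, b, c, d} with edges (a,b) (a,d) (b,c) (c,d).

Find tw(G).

A width-2 tree decomposition is:
Bags: B1 = {a, b, c}  B2 = {a, c, d}
Tree: B1–B2
Each bag holds 3 vertices, so the decomposition has width 2, which upper-bounds the treewidth. Since a–b–c–d–a is a cycle in G, G is not acyclic. Forests are exactly the graphs of treewidth ≤ 1, so tw(G) ≥ 2. Combining the bounds, tw(G) = 2.

2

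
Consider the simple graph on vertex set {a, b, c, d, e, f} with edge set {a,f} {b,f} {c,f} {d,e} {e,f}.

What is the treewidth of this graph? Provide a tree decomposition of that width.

Treewidth 1.
One such decomposition:
Bags: B1 = {d, e}  B2 = {e, f}  B3 = {b, f}  B4 = {a, f}  B5 = {c, f}
Tree: B1–B2, B2–B3, B3–B4, B4–B5

Every bag has size at most 2, so the width is 2 − 1 = 1 and tw(G) ≤ 1. Since G has at least one edge (e.g. d–e), it is not an edgeless graph, so tw(G) ≥ 1. Hence tw(G) = 1 exactly.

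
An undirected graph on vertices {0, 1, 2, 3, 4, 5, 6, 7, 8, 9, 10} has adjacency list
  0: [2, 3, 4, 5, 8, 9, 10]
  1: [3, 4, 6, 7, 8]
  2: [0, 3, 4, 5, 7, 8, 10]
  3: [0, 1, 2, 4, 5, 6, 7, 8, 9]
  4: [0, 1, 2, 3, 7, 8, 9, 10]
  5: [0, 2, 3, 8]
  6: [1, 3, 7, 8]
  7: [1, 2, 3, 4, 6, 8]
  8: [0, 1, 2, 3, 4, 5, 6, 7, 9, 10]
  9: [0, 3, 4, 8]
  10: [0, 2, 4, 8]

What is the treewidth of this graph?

A width-4 tree decomposition is:
Bags: B1 = {0, 2, 3, 4, 8}  B2 = {0, 2, 4, 8, 10}  B3 = {2, 3, 4, 7, 8}  B4 = {1, 3, 4, 7, 8}  B5 = {0, 3, 4, 8, 9}  B6 = {1, 3, 6, 7, 8}  B7 = {0, 2, 3, 5, 8}
Tree: B1–B2, B1–B3, B3–B4, B1–B5, B4–B6, B1–B7
Each bag holds 5 vertices, so the decomposition has width 4, which upper-bounds the treewidth. On the other hand G contains the 5-clique {0, 2, 4, 8, 10}. A clique must lie in a single bag of any decomposition, so no decomposition can have width below 4. Hence tw(G) = 4 exactly.

4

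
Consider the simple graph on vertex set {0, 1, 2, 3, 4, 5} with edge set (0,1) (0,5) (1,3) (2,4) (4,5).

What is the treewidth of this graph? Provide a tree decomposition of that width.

Every bag has size at most 2, so the width is 2 − 1 = 1 and tw(G) ≤ 1. G has an edge, so its treewidth is at least 1. Therefore the treewidth is 1.

Treewidth 1.
One such decomposition:
Bags: B1 = {2, 4}  B2 = {4, 5}  B3 = {0, 5}  B4 = {0, 1}  B5 = {1, 3}
Tree: B1–B2, B2–B3, B3–B4, B4–B5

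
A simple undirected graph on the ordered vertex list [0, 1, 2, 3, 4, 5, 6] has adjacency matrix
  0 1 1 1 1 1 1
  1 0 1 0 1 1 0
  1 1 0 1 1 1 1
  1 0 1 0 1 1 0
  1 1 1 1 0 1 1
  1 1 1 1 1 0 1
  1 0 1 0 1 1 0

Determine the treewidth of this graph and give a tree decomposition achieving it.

Treewidth 4.
One such decomposition:
Bags: B1 = {0, 1, 2, 4, 5}  B2 = {0, 2, 4, 5, 6}  B3 = {0, 2, 3, 4, 5}
Tree: B1–B2, B1–B3

Every bag has size at most 5, so the width is 5 − 1 = 4 and tw(G) ≤ 4. Conversely, {0, 1, 2, 4, 5} is a clique of size 5, and the vertices of any clique must share a bag in every tree decomposition; so some bag has ≥ 5 vertices and tw(G) ≥ 4. The upper and lower bounds meet at 4, so that is the treewidth.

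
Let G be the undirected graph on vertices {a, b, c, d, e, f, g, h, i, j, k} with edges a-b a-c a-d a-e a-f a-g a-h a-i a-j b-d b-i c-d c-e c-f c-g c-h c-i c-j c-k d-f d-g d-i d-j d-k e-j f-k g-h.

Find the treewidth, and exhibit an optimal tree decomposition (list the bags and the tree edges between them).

Treewidth 3.
One optimal decomposition is:
Bags: B1 = {c, d, f, k}  B2 = {a, c, d, f}  B3 = {a, c, d, j}  B4 = {a, c, d, i}  B5 = {a, c, d, g}  B6 = {a, c, e, j}  B7 = {a, b, d, i}  B8 = {a, c, g, h}
Tree: B1–B2, B2–B3, B3–B4, B4–B5, B3–B6, B4–B7, B5–B8

Every bag has size at most 4, so the width is 4 − 1 = 3 and tw(G) ≤ 3. Conversely, {a, c, d, g} is a clique of size 4, and the vertices of any clique must share a bag in every tree decomposition; so some bag has ≥ 4 vertices and tw(G) ≥ 3. Combining the bounds, tw(G) = 3.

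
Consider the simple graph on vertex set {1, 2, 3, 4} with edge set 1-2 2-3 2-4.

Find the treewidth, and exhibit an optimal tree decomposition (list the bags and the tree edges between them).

Treewidth 1.
One optimal decomposition is:
Bags: B1 = {2, 4}  B2 = {1, 2}  B3 = {2, 3}
Tree: B1–B2, B1–B3

Each bag holds 2 vertices, so the decomposition has width 1, which upper-bounds the treewidth. Any graph with an edge has treewidth ≥ 1, and G has the edge 4–2. Therefore the treewidth is 1.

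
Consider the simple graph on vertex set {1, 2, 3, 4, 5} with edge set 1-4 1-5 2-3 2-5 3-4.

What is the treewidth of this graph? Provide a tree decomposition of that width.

Treewidth 2.
Bags: B1 = {1, 3, 4}  B2 = {1, 3, 5}  B3 = {2, 3, 5}
Tree: B1–B2, B2–B3

Every bag has size at most 3, so the width is 3 − 1 = 2 and tw(G) ≤ 2. For the lower bound, G contains the cycle 3–4–1–5–2–3, so G is not a forest; only forests have treewidth ≤ 1, hence tw(G) ≥ 2. Combining the bounds, tw(G) = 2.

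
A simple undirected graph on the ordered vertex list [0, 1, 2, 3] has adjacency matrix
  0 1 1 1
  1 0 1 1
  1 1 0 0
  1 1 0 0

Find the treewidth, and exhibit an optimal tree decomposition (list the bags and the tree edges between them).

Every bag has size at most 3, so the width is 3 − 1 = 2 and tw(G) ≤ 2. For the lower bound, the 3 vertices {0, 1, 2} are pairwise adjacent, and any tree decomposition puts a clique entirely inside one bag — forcing width ≥ 2. Therefore the treewidth is 2.

Treewidth 2.
One such decomposition:
Bags: B1 = {0, 1, 2}  B2 = {0, 1, 3}
Tree: B1–B2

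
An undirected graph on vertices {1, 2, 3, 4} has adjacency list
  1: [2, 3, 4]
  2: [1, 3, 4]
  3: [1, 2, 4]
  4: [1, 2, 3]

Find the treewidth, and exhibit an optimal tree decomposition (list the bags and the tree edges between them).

With just one bag of size 4, the width is 4 − 1 = 3, so tw(G) ≤ 3. Conversely, {1, 2, 3, 4} is a clique of size 4, and the vertices of any clique must share a bag in every tree decomposition; so some bag has ≥ 4 vertices and tw(G) ≥ 3. Hence tw(G) = 3 exactly.

Treewidth 3.
Bags: B1 = {1, 2, 3, 4}
Tree: (single bag)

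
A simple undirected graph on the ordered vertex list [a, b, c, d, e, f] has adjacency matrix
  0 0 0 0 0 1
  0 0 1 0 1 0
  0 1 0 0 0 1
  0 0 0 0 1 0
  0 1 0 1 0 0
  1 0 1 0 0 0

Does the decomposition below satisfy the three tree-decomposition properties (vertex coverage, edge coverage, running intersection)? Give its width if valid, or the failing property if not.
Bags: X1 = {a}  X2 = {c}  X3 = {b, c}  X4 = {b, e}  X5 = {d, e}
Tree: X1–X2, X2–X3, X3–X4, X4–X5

A tree decomposition must satisfy three properties: every vertex lies in some bag; for every edge, both endpoints lie together in some bag; and for every vertex, the bags containing it form a connected subtree. Here vertex f appears in no bag, so the decomposition is invalid.

No — vertex f appears in no bag.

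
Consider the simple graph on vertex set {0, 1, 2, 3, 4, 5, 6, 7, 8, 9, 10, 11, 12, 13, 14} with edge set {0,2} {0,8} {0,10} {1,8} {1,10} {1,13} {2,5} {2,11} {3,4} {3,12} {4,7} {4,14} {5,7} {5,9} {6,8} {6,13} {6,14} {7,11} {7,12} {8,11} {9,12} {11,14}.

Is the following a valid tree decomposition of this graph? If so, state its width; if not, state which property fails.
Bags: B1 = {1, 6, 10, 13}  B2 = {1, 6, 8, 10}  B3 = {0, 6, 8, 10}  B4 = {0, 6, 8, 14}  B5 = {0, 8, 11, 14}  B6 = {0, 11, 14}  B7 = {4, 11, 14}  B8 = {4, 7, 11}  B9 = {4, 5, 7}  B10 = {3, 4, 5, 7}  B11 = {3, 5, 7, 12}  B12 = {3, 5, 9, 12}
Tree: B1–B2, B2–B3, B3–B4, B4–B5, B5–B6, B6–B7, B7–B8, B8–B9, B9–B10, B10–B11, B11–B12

A tree decomposition must satisfy three properties: every vertex lies in some bag; for every edge, both endpoints lie together in some bag; and for every vertex, the bags containing it form a connected subtree. Here vertex 2 appears in no bag, so the decomposition is invalid.

No — vertex 2 appears in no bag.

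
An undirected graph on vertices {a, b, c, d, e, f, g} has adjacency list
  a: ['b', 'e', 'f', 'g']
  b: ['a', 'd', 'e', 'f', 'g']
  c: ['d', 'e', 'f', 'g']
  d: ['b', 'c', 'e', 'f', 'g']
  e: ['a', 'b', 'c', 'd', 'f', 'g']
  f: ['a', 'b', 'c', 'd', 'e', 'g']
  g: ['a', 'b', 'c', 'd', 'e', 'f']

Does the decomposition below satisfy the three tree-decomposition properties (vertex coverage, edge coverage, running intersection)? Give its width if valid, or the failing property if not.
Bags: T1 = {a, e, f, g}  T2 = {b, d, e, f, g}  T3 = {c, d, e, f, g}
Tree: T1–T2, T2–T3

A tree decomposition must satisfy three properties: every vertex lies in some bag; for every edge, both endpoints lie together in some bag; and for every vertex, the bags containing it form a connected subtree. Here edge (b,a) lies in no bag, so the decomposition is invalid.

No — edge (b,a) lies in no bag.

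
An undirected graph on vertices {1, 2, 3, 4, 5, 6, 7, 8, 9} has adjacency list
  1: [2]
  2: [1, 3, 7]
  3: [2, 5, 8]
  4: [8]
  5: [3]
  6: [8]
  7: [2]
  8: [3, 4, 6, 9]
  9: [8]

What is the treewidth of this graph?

1

A width-1 tree decomposition is:
Bags: B1 = {3, 5}  B2 = {2, 3}  B3 = {2, 7}  B4 = {3, 8}  B5 = {1, 2}  B6 = {6, 8}  B7 = {8, 9}  B8 = {4, 8}
Tree: B1–B2, B2–B3, B2–B4, B2–B5, B4–B6, B6–B7, B4–B8
Each bag holds 2 vertices, so the decomposition has width 1, which upper-bounds the treewidth. Any graph with an edge has treewidth ≥ 1, and G has the edge 3–5. The upper and lower bounds meet at 1, so that is the treewidth.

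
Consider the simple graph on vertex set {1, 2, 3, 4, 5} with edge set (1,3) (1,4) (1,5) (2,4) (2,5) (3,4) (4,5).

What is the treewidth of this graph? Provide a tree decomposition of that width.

Treewidth 2.
One such decomposition:
Bags: B1 = {1, 4, 5}  B2 = {2, 4, 5}  B3 = {1, 3, 4}
Tree: B1–B2, B1–B3

Each bag holds 3 vertices, so the decomposition has width 2, which upper-bounds the treewidth. Conversely, {1, 3, 4} is a clique of size 3, and the vertices of any clique must share a bag in every tree decomposition; so some bag has ≥ 3 vertices and tw(G) ≥ 2. The upper and lower bounds meet at 2, so that is the treewidth.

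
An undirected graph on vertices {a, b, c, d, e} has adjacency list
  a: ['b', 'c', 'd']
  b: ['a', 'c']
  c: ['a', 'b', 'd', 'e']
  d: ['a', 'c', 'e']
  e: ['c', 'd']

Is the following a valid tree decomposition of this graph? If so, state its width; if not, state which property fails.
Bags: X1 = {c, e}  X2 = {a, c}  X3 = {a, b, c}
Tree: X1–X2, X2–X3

No — vertex d appears in no bag.

A tree decomposition must satisfy three properties: every vertex lies in some bag; for every edge, both endpoints lie together in some bag; and for every vertex, the bags containing it form a connected subtree. Here vertex d appears in no bag, so the decomposition is invalid.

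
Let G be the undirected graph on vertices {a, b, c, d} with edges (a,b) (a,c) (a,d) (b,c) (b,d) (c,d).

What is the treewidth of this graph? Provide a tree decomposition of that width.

A single bag containing all 4 vertices is trivially a valid decomposition of width 3. For the lower bound, the 4 vertices {a, b, c, d} are pairwise adjacent, and any tree decomposition puts a clique entirely inside one bag — forcing width ≥ 3. Combining the bounds, tw(G) = 3.

Treewidth 3.
One such decomposition:
Bags: B1 = {a, b, c, d}
Tree: (single bag)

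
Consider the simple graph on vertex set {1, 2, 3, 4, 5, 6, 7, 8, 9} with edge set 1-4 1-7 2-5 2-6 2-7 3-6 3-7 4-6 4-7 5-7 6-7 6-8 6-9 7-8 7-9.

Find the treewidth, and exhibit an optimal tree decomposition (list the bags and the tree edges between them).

Treewidth 2.
One optimal decomposition is:
Bags: B1 = {6, 7, 9}  B2 = {4, 6, 7}  B3 = {6, 7, 8}  B4 = {2, 6, 7}  B5 = {1, 4, 7}  B6 = {3, 6, 7}  B7 = {2, 5, 7}
Tree: B1–B2, B2–B3, B3–B4, B2–B5, B4–B6, B4–B7

The largest bag has 3 vertices, giving width 2; this decomposition certifies tw(G) ≤ 2. Conversely, {1, 4, 7} is a clique of size 3, and the vertices of any clique must share a bag in every tree decomposition; so some bag has ≥ 3 vertices and tw(G) ≥ 2. Therefore the treewidth is 2.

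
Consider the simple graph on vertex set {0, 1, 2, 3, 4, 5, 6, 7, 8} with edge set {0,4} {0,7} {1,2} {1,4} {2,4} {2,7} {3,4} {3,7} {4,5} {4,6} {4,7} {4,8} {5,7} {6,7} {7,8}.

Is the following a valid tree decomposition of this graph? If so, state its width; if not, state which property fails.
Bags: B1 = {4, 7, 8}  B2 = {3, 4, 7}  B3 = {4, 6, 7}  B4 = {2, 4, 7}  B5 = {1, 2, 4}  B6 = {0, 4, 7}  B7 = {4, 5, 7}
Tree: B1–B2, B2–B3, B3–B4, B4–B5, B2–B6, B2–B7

Every vertex of G appears in some bag (union = {0, 1, 2, 3, 4, 5, 6, 7, 8}); every edge is covered by a bag; and for each vertex v the set of bags containing v is connected in the bag tree. The decomposition is therefore valid. The largest bag has 3 vertices, so the width is 2.

Yes; width 2.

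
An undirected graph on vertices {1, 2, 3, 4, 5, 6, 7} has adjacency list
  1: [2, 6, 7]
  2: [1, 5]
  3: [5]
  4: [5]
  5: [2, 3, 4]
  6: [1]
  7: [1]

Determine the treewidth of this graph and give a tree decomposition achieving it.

The largest bag has 2 vertices, giving width 1; this decomposition certifies tw(G) ≤ 1. Since G has at least one edge (e.g. 1–6), it is not an edgeless graph, so tw(G) ≥ 1. Hence tw(G) = 1 exactly.

Treewidth 1.
One optimal decomposition is:
Bags: B1 = {1, 6}  B2 = {1, 2}  B3 = {1, 7}  B4 = {2, 5}  B5 = {4, 5}  B6 = {3, 5}
Tree: B1–B2, B2–B3, B2–B4, B4–B5, B4–B6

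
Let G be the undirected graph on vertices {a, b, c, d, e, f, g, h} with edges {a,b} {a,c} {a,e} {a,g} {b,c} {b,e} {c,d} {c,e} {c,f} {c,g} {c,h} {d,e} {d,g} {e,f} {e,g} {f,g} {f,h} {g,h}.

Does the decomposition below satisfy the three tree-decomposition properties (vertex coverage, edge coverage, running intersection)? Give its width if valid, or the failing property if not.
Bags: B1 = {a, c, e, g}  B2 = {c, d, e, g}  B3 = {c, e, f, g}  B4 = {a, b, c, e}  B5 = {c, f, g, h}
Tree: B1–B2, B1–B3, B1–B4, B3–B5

Yes; width 3.

Vertex coverage: the bags together contain {a, b, c, d, e, f, g, h}, the full vertex set. Edge coverage: each edge of G has both endpoints in at least one bag. Running intersection: for every vertex, the bags containing it form a connected subtree. All three properties hold, so this is a valid tree decomposition of width max|bag| − 1 = 3, and hence tw(G) ≤ 3.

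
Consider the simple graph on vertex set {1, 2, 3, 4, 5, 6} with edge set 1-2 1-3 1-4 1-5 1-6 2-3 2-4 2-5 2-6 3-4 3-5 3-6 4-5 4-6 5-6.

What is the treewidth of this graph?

A width-5 tree decomposition is:
Bags: B1 = {1, 2, 3, 4, 5, 6}
Tree: (single bag)
With just one bag of size 6, the width is 6 − 1 = 5, so tw(G) ≤ 5. On the other hand G contains the 6-clique {1, 2, 3, 4, 5, 6}. A clique must lie in a single bag of any decomposition, so no decomposition can have width below 5. Combining the bounds, tw(G) = 5.

5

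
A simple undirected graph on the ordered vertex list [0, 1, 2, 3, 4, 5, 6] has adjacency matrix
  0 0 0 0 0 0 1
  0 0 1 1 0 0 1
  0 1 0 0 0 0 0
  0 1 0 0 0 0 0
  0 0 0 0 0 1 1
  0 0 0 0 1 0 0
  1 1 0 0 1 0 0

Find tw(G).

A width-1 tree decomposition is:
Bags: B1 = {4, 6}  B2 = {1, 6}  B3 = {4, 5}  B4 = {1, 3}  B5 = {1, 2}  B6 = {0, 6}
Tree: B1–B2, B1–B3, B2–B4, B4–B5, B1–B6
Each bag holds 2 vertices, so the decomposition has width 1, which upper-bounds the treewidth. Since G has at least one edge (e.g. 4–6), it is not an edgeless graph, so tw(G) ≥ 1. The upper and lower bounds meet at 1, so that is the treewidth.

1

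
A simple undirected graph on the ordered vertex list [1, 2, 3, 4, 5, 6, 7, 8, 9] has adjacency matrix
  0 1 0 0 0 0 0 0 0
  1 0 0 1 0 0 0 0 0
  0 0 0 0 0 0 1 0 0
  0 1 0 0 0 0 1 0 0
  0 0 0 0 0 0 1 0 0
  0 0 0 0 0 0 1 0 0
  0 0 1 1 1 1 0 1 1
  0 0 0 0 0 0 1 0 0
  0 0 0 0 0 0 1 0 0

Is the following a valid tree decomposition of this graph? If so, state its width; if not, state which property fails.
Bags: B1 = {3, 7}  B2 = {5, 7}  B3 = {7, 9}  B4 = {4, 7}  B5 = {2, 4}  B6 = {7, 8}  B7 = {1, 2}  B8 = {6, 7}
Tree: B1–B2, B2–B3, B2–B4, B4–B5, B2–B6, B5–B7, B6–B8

Checking the three conditions: (i) the bags cover all of {1, 2, 3, 4, 5, 6, 7, 8, 9}; (ii) for each edge, some bag contains both endpoints; (iii) the bags containing any fixed vertex form a subtree. All hold, so the decomposition is valid with width 2 − 1 = 1.

Yes; width 1.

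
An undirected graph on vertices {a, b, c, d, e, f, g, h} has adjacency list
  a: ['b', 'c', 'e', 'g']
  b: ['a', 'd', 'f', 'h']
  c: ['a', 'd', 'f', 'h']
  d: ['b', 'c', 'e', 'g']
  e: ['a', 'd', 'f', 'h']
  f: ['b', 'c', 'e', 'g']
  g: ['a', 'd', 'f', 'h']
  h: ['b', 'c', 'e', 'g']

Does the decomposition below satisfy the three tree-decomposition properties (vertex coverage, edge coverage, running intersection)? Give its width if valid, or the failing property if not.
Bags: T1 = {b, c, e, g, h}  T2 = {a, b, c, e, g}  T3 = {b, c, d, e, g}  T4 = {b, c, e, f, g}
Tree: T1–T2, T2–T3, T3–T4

Yes; width 4.

Vertex coverage: the bags together contain {a, b, c, d, e, f, g, h}, the full vertex set. Edge coverage: each edge of G has both endpoints in at least one bag. Running intersection: for every vertex, the bags containing it form a connected subtree. All three properties hold, so this is a valid tree decomposition of width max|bag| − 1 = 4, and hence tw(G) ≤ 4.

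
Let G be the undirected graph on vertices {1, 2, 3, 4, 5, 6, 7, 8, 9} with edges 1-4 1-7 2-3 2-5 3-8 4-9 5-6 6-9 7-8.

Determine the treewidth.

A width-2 tree decomposition is:
Bags: B1 = {2, 3, 8}  B2 = {2, 7, 8}  B3 = {1, 2, 7}  B4 = {1, 2, 4}  B5 = {2, 4, 9}  B6 = {2, 6, 9}  B7 = {2, 5, 6}
Tree: B1–B2, B2–B3, B3–B4, B4–B5, B5–B6, B6–B7
The largest bag has 3 vertices, giving width 2; this decomposition certifies tw(G) ≤ 2. The edges 2–3–8–7–1–4–9–6–5–2 form a cycle, so G is not a tree and its treewidth is at least 2. The upper and lower bounds meet at 2, so that is the treewidth.

2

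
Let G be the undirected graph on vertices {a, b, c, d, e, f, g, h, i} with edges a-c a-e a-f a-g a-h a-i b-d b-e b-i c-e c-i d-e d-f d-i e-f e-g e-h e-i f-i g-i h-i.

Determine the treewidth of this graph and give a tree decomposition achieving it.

Treewidth 3.
One optimal decomposition is:
Bags: B1 = {a, c, e, i}  B2 = {a, e, f, i}  B3 = {a, e, g, i}  B4 = {a, e, h, i}  B5 = {d, e, f, i}  B6 = {b, d, e, i}
Tree: B1–B2, B2–B3, B1–B4, B2–B5, B5–B6

The largest bag has 4 vertices, giving width 3; this decomposition certifies tw(G) ≤ 3. Conversely, {d, e, f, i} is a clique of size 4, and the vertices of any clique must share a bag in every tree decomposition; so some bag has ≥ 4 vertices and tw(G) ≥ 3. Hence tw(G) = 3 exactly.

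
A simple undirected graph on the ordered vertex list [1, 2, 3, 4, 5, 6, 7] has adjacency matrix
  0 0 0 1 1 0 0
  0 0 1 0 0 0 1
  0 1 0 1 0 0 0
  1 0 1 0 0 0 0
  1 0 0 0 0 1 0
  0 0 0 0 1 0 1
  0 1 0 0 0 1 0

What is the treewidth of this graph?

2

A width-2 tree decomposition is:
Bags: B1 = {2, 3, 4}  B2 = {2, 4, 7}  B3 = {4, 6, 7}  B4 = {4, 5, 6}  B5 = {1, 4, 5}
Tree: B1–B2, B2–B3, B3–B4, B4–B5
Every bag has size at most 3, so the width is 3 − 1 = 2 and tw(G) ≤ 2. For the lower bound, G contains the cycle 4–3–2–7–6–5–1–4, so G is not a forest; only forests have treewidth ≤ 1, hence tw(G) ≥ 2. Therefore the treewidth is 2.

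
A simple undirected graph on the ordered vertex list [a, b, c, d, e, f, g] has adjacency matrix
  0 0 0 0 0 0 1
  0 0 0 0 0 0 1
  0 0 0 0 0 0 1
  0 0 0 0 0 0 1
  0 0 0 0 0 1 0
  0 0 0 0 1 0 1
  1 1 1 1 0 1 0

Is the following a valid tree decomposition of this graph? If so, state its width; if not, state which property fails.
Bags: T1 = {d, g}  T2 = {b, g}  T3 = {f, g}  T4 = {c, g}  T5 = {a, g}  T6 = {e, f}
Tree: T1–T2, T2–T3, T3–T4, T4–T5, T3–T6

Yes; width 1.

Vertex coverage: the bags together contain {a, b, c, d, e, f, g}, the full vertex set. Edge coverage: each edge of G has both endpoints in at least one bag. Running intersection: for every vertex, the bags containing it form a connected subtree. All three properties hold, so this is a valid tree decomposition of width max|bag| − 1 = 1, and hence tw(G) ≤ 1.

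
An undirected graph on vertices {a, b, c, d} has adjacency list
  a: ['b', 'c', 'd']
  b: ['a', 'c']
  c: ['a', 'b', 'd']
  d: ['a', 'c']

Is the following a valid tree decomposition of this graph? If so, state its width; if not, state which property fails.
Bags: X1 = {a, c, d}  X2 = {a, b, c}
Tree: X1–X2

Yes; width 2.

Checking the three conditions: (i) the bags cover all of {a, b, c, d}; (ii) for each edge, some bag contains both endpoints; (iii) the bags containing any fixed vertex form a subtree. All hold, so the decomposition is valid with width 3 − 1 = 2.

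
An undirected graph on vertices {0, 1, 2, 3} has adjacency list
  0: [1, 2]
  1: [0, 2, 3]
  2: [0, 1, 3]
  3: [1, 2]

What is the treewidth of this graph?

A width-2 tree decomposition is:
Bags: B1 = {1, 2, 3}  B2 = {0, 1, 2}
Tree: B1–B2
The largest bag has 3 vertices, giving width 2; this decomposition certifies tw(G) ≤ 2. Conversely, {0, 1, 2} is a clique of size 3, and the vertices of any clique must share a bag in every tree decomposition; so some bag has ≥ 3 vertices and tw(G) ≥ 2. Combining the bounds, tw(G) = 2.

2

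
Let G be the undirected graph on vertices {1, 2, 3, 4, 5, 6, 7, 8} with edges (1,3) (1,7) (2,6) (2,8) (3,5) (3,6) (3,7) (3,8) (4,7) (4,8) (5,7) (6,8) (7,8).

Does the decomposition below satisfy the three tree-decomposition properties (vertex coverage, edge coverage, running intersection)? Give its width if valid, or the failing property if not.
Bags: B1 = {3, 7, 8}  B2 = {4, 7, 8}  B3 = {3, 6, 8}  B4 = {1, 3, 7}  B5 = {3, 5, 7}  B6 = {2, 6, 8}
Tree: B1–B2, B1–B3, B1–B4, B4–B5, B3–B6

Yes; width 2.

Every vertex of G appears in some bag (union = {1, 2, 3, 4, 5, 6, 7, 8}); every edge is covered by a bag; and for each vertex v the set of bags containing v is connected in the bag tree. The decomposition is therefore valid. The largest bag has 3 vertices, so the width is 2.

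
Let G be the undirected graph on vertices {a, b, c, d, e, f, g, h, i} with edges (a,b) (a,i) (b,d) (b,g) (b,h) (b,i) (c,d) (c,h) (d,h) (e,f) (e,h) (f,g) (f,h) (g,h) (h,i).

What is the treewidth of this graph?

2

A width-2 tree decomposition is:
Bags: B1 = {c, d, h}  B2 = {b, d, h}  B3 = {b, g, h}  B4 = {b, h, i}  B5 = {a, b, i}  B6 = {f, g, h}  B7 = {e, f, h}
Tree: B1–B2, B2–B3, B3–B4, B4–B5, B3–B6, B6–B7
The largest bag has 3 vertices, giving width 2; this decomposition certifies tw(G) ≤ 2. For the lower bound, the 3 vertices {e, f, h} are pairwise adjacent, and any tree decomposition puts a clique entirely inside one bag — forcing width ≥ 2. Therefore the treewidth is 2.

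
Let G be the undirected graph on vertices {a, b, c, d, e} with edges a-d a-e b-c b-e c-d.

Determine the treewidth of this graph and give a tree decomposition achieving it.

Treewidth 2.
Bags: B1 = {a, c, d}  B2 = {a, b, c}  B3 = {a, b, e}
Tree: B1–B2, B2–B3

Each bag holds 3 vertices, so the decomposition has width 2, which upper-bounds the treewidth. The edges a–d–c–b–e–a form a cycle, so G is not a tree and its treewidth is at least 2. The upper and lower bounds meet at 2, so that is the treewidth.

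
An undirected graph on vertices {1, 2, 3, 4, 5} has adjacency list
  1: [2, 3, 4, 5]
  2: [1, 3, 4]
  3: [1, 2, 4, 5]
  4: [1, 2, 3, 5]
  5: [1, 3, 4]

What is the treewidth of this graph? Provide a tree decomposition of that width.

Treewidth 3.
One optimal decomposition is:
Bags: B1 = {1, 3, 4, 5}  B2 = {1, 2, 3, 4}
Tree: B1–B2

Every bag has size at most 4, so the width is 4 − 1 = 3 and tw(G) ≤ 3. For the lower bound, the 4 vertices {1, 2, 3, 4} are pairwise adjacent, and any tree decomposition puts a clique entirely inside one bag — forcing width ≥ 3. The upper and lower bounds meet at 3, so that is the treewidth.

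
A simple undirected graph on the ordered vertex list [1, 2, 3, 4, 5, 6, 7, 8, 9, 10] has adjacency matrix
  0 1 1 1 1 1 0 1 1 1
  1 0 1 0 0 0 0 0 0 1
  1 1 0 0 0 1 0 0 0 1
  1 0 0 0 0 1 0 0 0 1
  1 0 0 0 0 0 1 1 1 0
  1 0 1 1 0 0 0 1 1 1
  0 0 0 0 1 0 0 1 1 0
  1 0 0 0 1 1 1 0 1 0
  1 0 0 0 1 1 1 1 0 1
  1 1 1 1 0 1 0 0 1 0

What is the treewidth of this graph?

A width-3 tree decomposition is:
Bags: B1 = {1, 5, 8, 9}  B2 = {1, 6, 8, 9}  B3 = {1, 6, 9, 10}  B4 = {1, 4, 6, 10}  B5 = {1, 3, 6, 10}  B6 = {5, 7, 8, 9}  B7 = {1, 2, 3, 10}
Tree: B1–B2, B2–B3, B3–B4, B3–B5, B1–B6, B5–B7
Each bag holds 4 vertices, so the decomposition has width 3, which upper-bounds the treewidth. On the other hand G contains the 4-clique {1, 2, 3, 10}. A clique must lie in a single bag of any decomposition, so no decomposition can have width below 3. Hence tw(G) = 3 exactly.

3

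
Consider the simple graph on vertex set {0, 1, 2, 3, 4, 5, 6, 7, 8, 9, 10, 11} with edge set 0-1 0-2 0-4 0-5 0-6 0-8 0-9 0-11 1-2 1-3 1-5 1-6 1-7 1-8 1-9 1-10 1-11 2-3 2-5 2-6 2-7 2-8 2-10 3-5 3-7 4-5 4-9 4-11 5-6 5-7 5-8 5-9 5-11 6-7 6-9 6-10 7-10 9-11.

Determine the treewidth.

4

A width-4 tree decomposition is:
Bags: B1 = {0, 1, 5, 9, 11}  B2 = {0, 4, 5, 9, 11}  B3 = {0, 1, 5, 6, 9}  B4 = {0, 1, 2, 5, 6}  B5 = {1, 2, 5, 6, 7}  B6 = {1, 2, 6, 7, 10}  B7 = {1, 2, 3, 5, 7}  B8 = {0, 1, 2, 5, 8}
Tree: B1–B2, B1–B3, B3–B4, B4–B5, B5–B6, B5–B7, B4–B8
Each bag holds 5 vertices, so the decomposition has width 4, which upper-bounds the treewidth. On the other hand G contains the 5-clique {1, 2, 6, 7, 10}. A clique must lie in a single bag of any decomposition, so no decomposition can have width below 4. Therefore the treewidth is 4.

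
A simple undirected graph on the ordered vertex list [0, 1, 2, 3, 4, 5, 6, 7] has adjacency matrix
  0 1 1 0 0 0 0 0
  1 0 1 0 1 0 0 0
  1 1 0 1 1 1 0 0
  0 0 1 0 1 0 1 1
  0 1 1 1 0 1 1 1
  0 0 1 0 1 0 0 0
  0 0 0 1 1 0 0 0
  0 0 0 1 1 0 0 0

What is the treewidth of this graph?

2

A width-2 tree decomposition is:
Bags: B1 = {2, 3, 4}  B2 = {1, 2, 4}  B3 = {3, 4, 7}  B4 = {0, 1, 2}  B5 = {3, 4, 6}  B6 = {2, 4, 5}
Tree: B1–B2, B1–B3, B2–B4, B3–B5, B2–B6
Every bag has size at most 3, so the width is 3 − 1 = 2 and tw(G) ≤ 2. On the other hand G contains the 3-clique {0, 1, 2}. A clique must lie in a single bag of any decomposition, so no decomposition can have width below 2. Combining the bounds, tw(G) = 2.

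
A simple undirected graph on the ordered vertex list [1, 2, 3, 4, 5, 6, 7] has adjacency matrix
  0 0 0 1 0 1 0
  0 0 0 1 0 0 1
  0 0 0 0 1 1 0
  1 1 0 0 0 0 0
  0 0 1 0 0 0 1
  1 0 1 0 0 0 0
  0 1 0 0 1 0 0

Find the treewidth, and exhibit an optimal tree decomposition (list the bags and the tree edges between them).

Treewidth 2.
One optimal decomposition is:
Bags: B1 = {3, 5, 7}  B2 = {3, 6, 7}  B3 = {1, 6, 7}  B4 = {1, 4, 7}  B5 = {2, 4, 7}
Tree: B1–B2, B2–B3, B3–B4, B4–B5

Each bag holds 3 vertices, so the decomposition has width 2, which upper-bounds the treewidth. The edges 7–5–3–6–1–4–2–7 form a cycle, so G is not a tree and its treewidth is at least 2. Combining the bounds, tw(G) = 2.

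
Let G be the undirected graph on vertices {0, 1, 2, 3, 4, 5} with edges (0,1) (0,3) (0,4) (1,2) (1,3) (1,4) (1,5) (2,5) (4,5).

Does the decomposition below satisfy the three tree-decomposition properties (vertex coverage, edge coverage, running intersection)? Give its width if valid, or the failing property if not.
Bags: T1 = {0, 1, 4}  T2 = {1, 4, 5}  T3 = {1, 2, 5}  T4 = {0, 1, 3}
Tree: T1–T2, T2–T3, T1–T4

Vertex coverage: the bags together contain {0, 1, 2, 3, 4, 5}, the full vertex set. Edge coverage: each edge of G has both endpoints in at least one bag. Running intersection: for every vertex, the bags containing it form a connected subtree. All three properties hold, so this is a valid tree decomposition of width max|bag| − 1 = 2, and hence tw(G) ≤ 2.

Yes; width 2.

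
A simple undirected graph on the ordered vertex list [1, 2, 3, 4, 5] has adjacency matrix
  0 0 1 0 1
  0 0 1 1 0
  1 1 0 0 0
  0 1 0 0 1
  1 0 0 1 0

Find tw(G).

A width-2 tree decomposition is:
Bags: B1 = {2, 3, 4}  B2 = {3, 4, 5}  B3 = {1, 3, 5}
Tree: B1–B2, B2–B3
Every bag has size at most 3, so the width is 3 − 1 = 2 and tw(G) ≤ 2. The edges 3–2–4–5–1–3 form a cycle, so G is not a tree and its treewidth is at least 2. Combining the bounds, tw(G) = 2.

2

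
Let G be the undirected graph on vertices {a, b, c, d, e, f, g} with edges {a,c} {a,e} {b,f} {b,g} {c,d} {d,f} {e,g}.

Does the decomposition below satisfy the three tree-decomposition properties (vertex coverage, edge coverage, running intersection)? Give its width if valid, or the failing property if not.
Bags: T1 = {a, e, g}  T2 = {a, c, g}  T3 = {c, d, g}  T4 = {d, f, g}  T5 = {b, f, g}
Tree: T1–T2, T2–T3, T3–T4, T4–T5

Every vertex of G appears in some bag (union = {a, b, c, d, e, f, g}); every edge is covered by a bag; and for each vertex v the set of bags containing v is connected in the bag tree. The decomposition is therefore valid. The largest bag has 3 vertices, so the width is 2.

Yes; width 2.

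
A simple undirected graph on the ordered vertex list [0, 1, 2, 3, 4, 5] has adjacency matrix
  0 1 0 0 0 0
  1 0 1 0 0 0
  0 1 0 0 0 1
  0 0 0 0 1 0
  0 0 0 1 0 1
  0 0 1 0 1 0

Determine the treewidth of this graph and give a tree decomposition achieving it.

Treewidth 1.
Bags: B1 = {0, 1}  B2 = {1, 2}  B3 = {2, 5}  B4 = {4, 5}  B5 = {3, 4}
Tree: B1–B2, B2–B3, B3–B4, B4–B5

Each bag holds 2 vertices, so the decomposition has width 1, which upper-bounds the treewidth. G has an edge, so its treewidth is at least 1. The upper and lower bounds meet at 1, so that is the treewidth.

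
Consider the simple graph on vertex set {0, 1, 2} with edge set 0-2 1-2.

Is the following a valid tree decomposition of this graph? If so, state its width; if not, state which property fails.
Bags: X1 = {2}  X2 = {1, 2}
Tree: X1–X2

A tree decomposition must satisfy three properties: every vertex lies in some bag; for every edge, both endpoints lie together in some bag; and for every vertex, the bags containing it form a connected subtree. Here vertex 0 appears in no bag, so the decomposition is invalid.

No — vertex 0 appears in no bag.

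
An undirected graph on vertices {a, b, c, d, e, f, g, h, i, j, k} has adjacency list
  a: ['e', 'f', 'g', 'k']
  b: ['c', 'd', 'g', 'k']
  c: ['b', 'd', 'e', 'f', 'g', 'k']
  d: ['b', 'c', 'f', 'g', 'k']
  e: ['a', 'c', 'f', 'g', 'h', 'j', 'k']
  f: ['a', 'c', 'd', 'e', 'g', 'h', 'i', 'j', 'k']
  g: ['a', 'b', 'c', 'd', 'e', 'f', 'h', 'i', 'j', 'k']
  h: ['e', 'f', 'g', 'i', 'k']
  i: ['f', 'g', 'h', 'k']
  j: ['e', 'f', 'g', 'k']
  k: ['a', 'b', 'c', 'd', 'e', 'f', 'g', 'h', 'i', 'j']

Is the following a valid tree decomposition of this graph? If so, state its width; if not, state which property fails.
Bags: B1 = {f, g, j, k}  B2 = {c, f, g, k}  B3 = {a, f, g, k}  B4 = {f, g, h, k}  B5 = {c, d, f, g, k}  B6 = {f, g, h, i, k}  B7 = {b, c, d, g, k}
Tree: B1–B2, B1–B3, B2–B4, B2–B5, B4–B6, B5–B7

No — vertex e appears in no bag.

A tree decomposition must satisfy three properties: every vertex lies in some bag; for every edge, both endpoints lie together in some bag; and for every vertex, the bags containing it form a connected subtree. Here vertex e appears in no bag, so the decomposition is invalid.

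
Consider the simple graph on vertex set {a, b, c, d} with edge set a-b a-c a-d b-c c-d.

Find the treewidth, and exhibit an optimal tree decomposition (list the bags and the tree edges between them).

Treewidth 2.
Bags: B1 = {a, c, d}  B2 = {a, b, c}
Tree: B1–B2

Every bag has size at most 3, so the width is 3 − 1 = 2 and tw(G) ≤ 2. Conversely, {a, c, d} is a clique of size 3, and the vertices of any clique must share a bag in every tree decomposition; so some bag has ≥ 3 vertices and tw(G) ≥ 2. Combining the bounds, tw(G) = 2.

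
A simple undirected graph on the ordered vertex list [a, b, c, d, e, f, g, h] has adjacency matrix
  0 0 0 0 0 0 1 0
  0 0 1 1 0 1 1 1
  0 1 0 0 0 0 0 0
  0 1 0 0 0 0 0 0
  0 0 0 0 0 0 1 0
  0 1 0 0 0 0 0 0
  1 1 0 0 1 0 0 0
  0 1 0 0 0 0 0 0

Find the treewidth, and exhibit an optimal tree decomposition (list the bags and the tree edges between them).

Treewidth 1.
Bags: B1 = {e, g}  B2 = {b, g}  B3 = {a, g}  B4 = {b, d}  B5 = {b, c}  B6 = {b, f}  B7 = {b, h}
Tree: B1–B2, B1–B3, B2–B4, B2–B5, B5–B6, B5–B7

Every bag has size at most 2, so the width is 2 − 1 = 1 and tw(G) ≤ 1. Any graph with an edge has treewidth ≥ 1, and G has the edge e–g. Combining the bounds, tw(G) = 1.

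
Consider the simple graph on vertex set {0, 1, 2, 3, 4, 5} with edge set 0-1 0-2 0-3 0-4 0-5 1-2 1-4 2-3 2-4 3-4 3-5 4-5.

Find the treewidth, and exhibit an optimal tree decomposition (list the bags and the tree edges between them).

Treewidth 3.
Bags: B1 = {0, 1, 2, 4}  B2 = {0, 2, 3, 4}  B3 = {0, 3, 4, 5}
Tree: B1–B2, B2–B3

The largest bag has 4 vertices, giving width 3; this decomposition certifies tw(G) ≤ 3. For the lower bound, the 4 vertices {0, 1, 2, 4} are pairwise adjacent, and any tree decomposition puts a clique entirely inside one bag — forcing width ≥ 3. Therefore the treewidth is 3.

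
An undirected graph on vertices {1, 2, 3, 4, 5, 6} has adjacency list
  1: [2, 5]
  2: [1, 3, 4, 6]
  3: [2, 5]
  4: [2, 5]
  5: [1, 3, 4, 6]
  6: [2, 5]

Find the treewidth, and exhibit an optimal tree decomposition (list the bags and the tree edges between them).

The largest bag has 3 vertices, giving width 2; this decomposition certifies tw(G) ≤ 2. Since 3–2–6–5–3 is a cycle in G, G is not acyclic. Forests are exactly the graphs of treewidth ≤ 1, so tw(G) ≥ 2. The upper and lower bounds meet at 2, so that is the treewidth.

Treewidth 2.
One optimal decomposition is:
Bags: B1 = {2, 3, 5}  B2 = {2, 5, 6}  B3 = {2, 4, 5}  B4 = {1, 2, 5}
Tree: B1–B2, B2–B3, B3–B4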